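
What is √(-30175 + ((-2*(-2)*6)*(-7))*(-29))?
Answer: I*√25303 ≈ 159.07*I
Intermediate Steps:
√(-30175 + ((-2*(-2)*6)*(-7))*(-29)) = √(-30175 + ((4*6)*(-7))*(-29)) = √(-30175 + (24*(-7))*(-29)) = √(-30175 - 168*(-29)) = √(-30175 + 4872) = √(-25303) = I*√25303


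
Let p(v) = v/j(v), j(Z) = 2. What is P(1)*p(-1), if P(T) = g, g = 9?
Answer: -9/2 ≈ -4.5000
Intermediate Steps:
P(T) = 9
p(v) = v/2
P(1)*p(-1) = 9*((1/2)*(-1)) = 9*(-1/2) = -9/2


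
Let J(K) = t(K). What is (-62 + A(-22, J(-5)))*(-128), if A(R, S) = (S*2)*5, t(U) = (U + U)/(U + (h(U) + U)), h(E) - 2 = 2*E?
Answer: 65024/9 ≈ 7224.9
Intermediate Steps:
h(E) = 2 + 2*E
t(U) = 2*U/(2 + 4*U) (t(U) = (U + U)/(U + ((2 + 2*U) + U)) = (2*U)/(U + (2 + 3*U)) = (2*U)/(2 + 4*U) = 2*U/(2 + 4*U))
J(K) = K/(1 + 2*K)
A(R, S) = 10*S (A(R, S) = (2*S)*5 = 10*S)
(-62 + A(-22, J(-5)))*(-128) = (-62 + 10*(-5/(1 + 2*(-5))))*(-128) = (-62 + 10*(-5/(1 - 10)))*(-128) = (-62 + 10*(-5/(-9)))*(-128) = (-62 + 10*(-5*(-⅑)))*(-128) = (-62 + 10*(5/9))*(-128) = (-62 + 50/9)*(-128) = -508/9*(-128) = 65024/9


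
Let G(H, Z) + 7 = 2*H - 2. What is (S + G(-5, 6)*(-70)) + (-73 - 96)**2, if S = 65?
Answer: 29956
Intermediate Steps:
G(H, Z) = -9 + 2*H (G(H, Z) = -7 + (2*H - 2) = -7 + (-2 + 2*H) = -9 + 2*H)
(S + G(-5, 6)*(-70)) + (-73 - 96)**2 = (65 + (-9 + 2*(-5))*(-70)) + (-73 - 96)**2 = (65 + (-9 - 10)*(-70)) + (-169)**2 = (65 - 19*(-70)) + 28561 = (65 + 1330) + 28561 = 1395 + 28561 = 29956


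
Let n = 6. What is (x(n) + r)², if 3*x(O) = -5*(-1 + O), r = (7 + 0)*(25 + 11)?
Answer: 534361/9 ≈ 59373.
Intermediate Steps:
r = 252 (r = 7*36 = 252)
x(O) = 5/3 - 5*O/3 (x(O) = (-5*(-1 + O))/3 = (5 - 5*O)/3 = 5/3 - 5*O/3)
(x(n) + r)² = ((5/3 - 5/3*6) + 252)² = ((5/3 - 10) + 252)² = (-25/3 + 252)² = (731/3)² = 534361/9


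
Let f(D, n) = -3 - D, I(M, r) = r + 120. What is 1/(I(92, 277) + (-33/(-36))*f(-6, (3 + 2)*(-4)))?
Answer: 4/1599 ≈ 0.0025016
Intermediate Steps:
I(M, r) = 120 + r
1/(I(92, 277) + (-33/(-36))*f(-6, (3 + 2)*(-4))) = 1/((120 + 277) + (-33/(-36))*(-3 - 1*(-6))) = 1/(397 + (-1/36*(-33))*(-3 + 6)) = 1/(397 + (11/12)*3) = 1/(397 + 11/4) = 1/(1599/4) = 4/1599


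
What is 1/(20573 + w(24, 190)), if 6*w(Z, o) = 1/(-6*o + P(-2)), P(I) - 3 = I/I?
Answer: 6816/140225567 ≈ 4.8607e-5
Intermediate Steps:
P(I) = 4 (P(I) = 3 + I/I = 3 + 1 = 4)
w(Z, o) = 1/(6*(4 - 6*o)) (w(Z, o) = 1/(6*(-6*o + 4)) = 1/(6*(4 - 6*o)))
1/(20573 + w(24, 190)) = 1/(20573 - 1/(-24 + 36*190)) = 1/(20573 - 1/(-24 + 6840)) = 1/(20573 - 1/6816) = 1/(140225567/6816) = 6816/140225567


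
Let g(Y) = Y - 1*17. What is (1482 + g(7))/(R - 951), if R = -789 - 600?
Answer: -368/585 ≈ -0.62906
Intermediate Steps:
R = -1389
g(Y) = -17 + Y (g(Y) = Y - 17 = -17 + Y)
(1482 + g(7))/(R - 951) = (1482 + (-17 + 7))/(-1389 - 951) = (1482 - 10)/(-2340) = 1472*(-1/2340) = -368/585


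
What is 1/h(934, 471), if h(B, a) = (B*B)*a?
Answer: 1/410879676 ≈ 2.4338e-9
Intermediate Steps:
h(B, a) = a*B² (h(B, a) = B²*a = a*B²)
1/h(934, 471) = 1/(471*934²) = 1/(471*872356) = 1/410879676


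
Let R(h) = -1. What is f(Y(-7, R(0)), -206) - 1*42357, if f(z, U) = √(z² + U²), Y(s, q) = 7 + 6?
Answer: -42357 + √42605 ≈ -42151.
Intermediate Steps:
Y(s, q) = 13
f(z, U) = √(U² + z²)
f(Y(-7, R(0)), -206) - 1*42357 = √((-206)² + 13²) - 1*42357 = √(42436 + 169) - 42357 = √42605 - 42357 = -42357 + √42605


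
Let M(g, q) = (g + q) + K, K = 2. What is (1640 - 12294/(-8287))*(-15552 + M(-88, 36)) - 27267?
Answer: -212459561977/8287 ≈ -2.5638e+7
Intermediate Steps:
M(g, q) = 2 + g + q (M(g, q) = (g + q) + 2 = 2 + g + q)
(1640 - 12294/(-8287))*(-15552 + M(-88, 36)) - 27267 = (1640 - 12294/(-8287))*(-15552 + (2 - 88 + 36)) - 27267 = (1640 - 12294*(-1/8287))*(-15552 - 50) - 27267 = (1640 + 12294/8287)*(-15602) - 27267 = (13602974/8287)*(-15602) - 27267 = -212233600348/8287 - 27267 = -212459561977/8287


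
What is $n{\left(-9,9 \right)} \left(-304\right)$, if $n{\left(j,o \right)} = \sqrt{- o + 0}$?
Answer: $- 912 i \approx - 912.0 i$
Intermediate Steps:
$n{\left(j,o \right)} = \sqrt{- o}$
$n{\left(-9,9 \right)} \left(-304\right) = \sqrt{\left(-1\right) 9} \left(-304\right) = \sqrt{-9} \left(-304\right) = 3 i \left(-304\right) = - 912 i$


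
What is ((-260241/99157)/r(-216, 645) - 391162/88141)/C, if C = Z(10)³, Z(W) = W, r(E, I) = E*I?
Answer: -1801235112187633/405876179042280000 ≈ -0.0044379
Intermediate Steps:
C = 1000 (C = 10³ = 1000)
((-260241/99157)/r(-216, 645) - 391162/88141)/C = ((-260241/99157)/((-216*645)) - 391162/88141)/1000 = (-260241*1/99157/(-139320) - 391162*1/88141)*(1/1000) = (-260241/99157*(-1/139320) - 391162/88141)*(1/1000) = (86747/4604851080 - 391162/88141)*(1/1000) = -1801235112187633/405876179042280*1/1000 = -1801235112187633/405876179042280000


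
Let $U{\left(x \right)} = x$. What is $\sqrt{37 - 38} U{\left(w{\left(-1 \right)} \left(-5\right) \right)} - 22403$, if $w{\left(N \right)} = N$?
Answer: $-22403 + 5 i \approx -22403.0 + 5.0 i$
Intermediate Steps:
$\sqrt{37 - 38} U{\left(w{\left(-1 \right)} \left(-5\right) \right)} - 22403 = \sqrt{37 - 38} \left(\left(-1\right) \left(-5\right)\right) - 22403 = \sqrt{-1} \cdot 5 - 22403 = i 5 - 22403 = 5 i - 22403 = -22403 + 5 i$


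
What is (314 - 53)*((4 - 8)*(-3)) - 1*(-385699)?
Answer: 388831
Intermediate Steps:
(314 - 53)*((4 - 8)*(-3)) - 1*(-385699) = 261*(-4*(-3)) + 385699 = 261*12 + 385699 = 3132 + 385699 = 388831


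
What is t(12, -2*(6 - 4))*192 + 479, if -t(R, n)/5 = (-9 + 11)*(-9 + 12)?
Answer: -5281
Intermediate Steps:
t(R, n) = -30 (t(R, n) = -5*(-9 + 11)*(-9 + 12) = -10*3 = -5*6 = -30)
t(12, -2*(6 - 4))*192 + 479 = -30*192 + 479 = -5760 + 479 = -5281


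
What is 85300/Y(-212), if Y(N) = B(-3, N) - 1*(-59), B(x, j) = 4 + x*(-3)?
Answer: 21325/18 ≈ 1184.7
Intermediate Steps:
B(x, j) = 4 - 3*x
Y(N) = 72 (Y(N) = (4 - 3*(-3)) - 1*(-59) = (4 + 9) + 59 = 13 + 59 = 72)
85300/Y(-212) = 85300/72 = 85300*(1/72) = 21325/18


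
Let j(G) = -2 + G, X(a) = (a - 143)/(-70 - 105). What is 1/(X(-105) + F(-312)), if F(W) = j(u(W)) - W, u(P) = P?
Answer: -175/102 ≈ -1.7157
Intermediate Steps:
X(a) = 143/175 - a/175 (X(a) = (-143 + a)/(-175) = (-143 + a)*(-1/175) = 143/175 - a/175)
F(W) = -2 (F(W) = (-2 + W) - W = -2)
1/(X(-105) + F(-312)) = 1/((143/175 - 1/175*(-105)) - 2) = 1/((143/175 + 3/5) - 2) = 1/(248/175 - 2) = 1/(-102/175) = -175/102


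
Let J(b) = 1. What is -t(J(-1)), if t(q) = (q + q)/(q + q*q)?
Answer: -1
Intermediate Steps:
t(q) = 2*q/(q + q²) (t(q) = (2*q)/(q + q²) = 2*q/(q + q²))
-t(J(-1)) = -2/(1 + 1) = -2/2 = -1*1 = -1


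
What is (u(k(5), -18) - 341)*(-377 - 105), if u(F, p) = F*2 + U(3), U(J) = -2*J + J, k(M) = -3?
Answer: 168700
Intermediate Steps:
U(J) = -J
u(F, p) = -3 + 2*F (u(F, p) = F*2 - 1*3 = 2*F - 3 = -3 + 2*F)
(u(k(5), -18) - 341)*(-377 - 105) = ((-3 + 2*(-3)) - 341)*(-377 - 105) = ((-3 - 6) - 341)*(-482) = (-9 - 341)*(-482) = -350*(-482) = 168700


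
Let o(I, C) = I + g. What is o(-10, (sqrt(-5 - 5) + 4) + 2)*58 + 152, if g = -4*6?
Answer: -1820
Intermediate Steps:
g = -24
o(I, C) = -24 + I (o(I, C) = I - 24 = -24 + I)
o(-10, (sqrt(-5 - 5) + 4) + 2)*58 + 152 = (-24 - 10)*58 + 152 = -34*58 + 152 = -1972 + 152 = -1820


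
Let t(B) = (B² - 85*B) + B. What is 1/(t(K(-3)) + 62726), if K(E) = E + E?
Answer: 1/63266 ≈ 1.5806e-5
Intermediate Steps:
K(E) = 2*E
t(B) = B² - 84*B
1/(t(K(-3)) + 62726) = 1/((2*(-3))*(-84 + 2*(-3)) + 62726) = 1/(-6*(-84 - 6) + 62726) = 1/(-6*(-90) + 62726) = 1/(540 + 62726) = 1/63266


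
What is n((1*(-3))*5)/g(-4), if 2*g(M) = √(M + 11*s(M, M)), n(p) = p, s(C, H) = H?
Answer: 5*I*√3/2 ≈ 4.3301*I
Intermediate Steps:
g(M) = √3*√M (g(M) = √(M + 11*M)/2 = √(12*M)/2 = (2*√3*√M)/2 = √3*√M)
n((1*(-3))*5)/g(-4) = ((1*(-3))*5)/((√3*√(-4))) = (-3*5)/((√3*(2*I))) = -15*(-I*√3/6) = -(-5)*I*√3/2 = 5*I*√3/2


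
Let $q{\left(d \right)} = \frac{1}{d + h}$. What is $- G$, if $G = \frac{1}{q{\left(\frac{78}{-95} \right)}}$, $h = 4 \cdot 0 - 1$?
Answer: $\frac{173}{95} \approx 1.8211$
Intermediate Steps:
$h = -1$ ($h = 0 - 1 = -1$)
$q{\left(d \right)} = \frac{1}{-1 + d}$ ($q{\left(d \right)} = \frac{1}{d - 1} = \frac{1}{-1 + d}$)
$G = - \frac{173}{95}$ ($G = \frac{1}{\frac{1}{-1 + \frac{78}{-95}}} = \frac{1}{\frac{1}{-1 + 78 \left(- \frac{1}{95}\right)}} = \frac{1}{\frac{1}{-1 - \frac{78}{95}}} = \frac{1}{\frac{1}{- \frac{173}{95}}} = \frac{1}{- \frac{95}{173}} = - \frac{173}{95} \approx -1.8211$)
$- G = \left(-1\right) \left(- \frac{173}{95}\right) = \frac{173}{95}$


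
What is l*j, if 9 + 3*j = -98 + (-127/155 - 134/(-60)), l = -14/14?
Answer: 19639/558 ≈ 35.195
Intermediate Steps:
l = -1 (l = -14*1/14 = -1)
j = -19639/558 (j = -3 + (-98 + (-127/155 - 134/(-60)))/3 = -3 + (-98 + (-127*1/155 - 134*(-1/60)))/3 = -3 + (-98 + (-127/155 + 67/30))/3 = -3 + (-98 + 263/186)/3 = -3 + (⅓)*(-17965/186) = -3 - 17965/558 = -19639/558 ≈ -35.195)
l*j = -1*(-19639/558) = 19639/558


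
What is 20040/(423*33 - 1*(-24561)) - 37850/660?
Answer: -401321/7062 ≈ -56.828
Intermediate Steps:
20040/(423*33 - 1*(-24561)) - 37850/660 = 20040/(13959 + 24561) - 37850*1/660 = 20040/38520 - 3785/66 = 20040*(1/38520) - 3785/66 = 167/321 - 3785/66 = -401321/7062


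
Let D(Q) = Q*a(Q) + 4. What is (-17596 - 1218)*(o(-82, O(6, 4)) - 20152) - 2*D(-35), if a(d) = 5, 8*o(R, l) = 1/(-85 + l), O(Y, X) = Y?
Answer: 119808271527/316 ≈ 3.7914e+8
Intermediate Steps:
o(R, l) = 1/(8*(-85 + l))
D(Q) = 4 + 5*Q (D(Q) = Q*5 + 4 = 5*Q + 4 = 4 + 5*Q)
(-17596 - 1218)*(o(-82, O(6, 4)) - 20152) - 2*D(-35) = (-17596 - 1218)*(1/(8*(-85 + 6)) - 20152) - 2*(4 + 5*(-35)) = -18814*((⅛)/(-79) - 20152) - 2*(4 - 175) = -18814*((⅛)*(-1/79) - 20152) - 2*(-171) = -18814*(-1/632 - 20152) + 342 = -18814*(-12736065/632) + 342 = 119808163455/316 + 342 = 119808271527/316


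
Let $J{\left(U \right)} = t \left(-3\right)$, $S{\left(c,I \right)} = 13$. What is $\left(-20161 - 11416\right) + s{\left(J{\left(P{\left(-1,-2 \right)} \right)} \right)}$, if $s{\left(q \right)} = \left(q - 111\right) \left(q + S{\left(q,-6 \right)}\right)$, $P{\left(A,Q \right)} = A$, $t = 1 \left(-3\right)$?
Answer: $-33821$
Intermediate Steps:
$t = -3$
$J{\left(U \right)} = 9$ ($J{\left(U \right)} = \left(-3\right) \left(-3\right) = 9$)
$s{\left(q \right)} = \left(-111 + q\right) \left(13 + q\right)$ ($s{\left(q \right)} = \left(q - 111\right) \left(q + 13\right) = \left(q - 111\right) \left(13 + q\right) = \left(-111 + q\right) \left(13 + q\right)$)
$\left(-20161 - 11416\right) + s{\left(J{\left(P{\left(-1,-2 \right)} \right)} \right)} = \left(-20161 - 11416\right) - \left(2325 - 81\right) = -31577 - 2244 = -33821$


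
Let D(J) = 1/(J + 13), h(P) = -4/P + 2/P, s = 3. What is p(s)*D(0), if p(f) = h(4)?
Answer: -1/26 ≈ -0.038462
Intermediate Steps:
h(P) = -2/P
p(f) = -½ (p(f) = -2/4 = -2*¼ = -½)
D(J) = 1/(13 + J)
p(s)*D(0) = -1/(2*(13 + 0)) = -½/13 = -½*1/13 = -1/26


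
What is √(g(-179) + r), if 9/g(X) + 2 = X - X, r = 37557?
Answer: 3*√16690/2 ≈ 193.78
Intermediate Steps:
g(X) = -9/2 (g(X) = 9/(-2 + (X - X)) = 9/(-2 + 0) = 9/(-2) = 9*(-½) = -9/2)
√(g(-179) + r) = √(-9/2 + 37557) = √(75105/2) = 3*√16690/2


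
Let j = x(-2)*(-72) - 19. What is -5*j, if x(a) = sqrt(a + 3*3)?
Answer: 95 + 360*sqrt(7) ≈ 1047.5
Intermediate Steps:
x(a) = sqrt(9 + a) (x(a) = sqrt(a + 9) = sqrt(9 + a))
j = -19 - 72*sqrt(7) (j = sqrt(9 - 2)*(-72) - 19 = sqrt(7)*(-72) - 19 = -72*sqrt(7) - 19 = -19 - 72*sqrt(7) ≈ -209.49)
-5*j = -5*(-19 - 72*sqrt(7)) = 95 + 360*sqrt(7)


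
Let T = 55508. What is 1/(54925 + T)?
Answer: 1/110433 ≈ 9.0553e-6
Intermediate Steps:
1/(54925 + T) = 1/(54925 + 55508) = 1/110433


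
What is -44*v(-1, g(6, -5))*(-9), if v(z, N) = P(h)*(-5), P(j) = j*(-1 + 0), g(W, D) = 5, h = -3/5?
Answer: -1188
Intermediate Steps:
h = -⅗ (h = -3*⅕ = -⅗ ≈ -0.60000)
P(j) = -j (P(j) = j*(-1) = -j)
v(z, N) = -3 (v(z, N) = -1*(-⅗)*(-5) = (⅗)*(-5) = -3)
-44*v(-1, g(6, -5))*(-9) = -44*(-3)*(-9) = 132*(-9) = -1188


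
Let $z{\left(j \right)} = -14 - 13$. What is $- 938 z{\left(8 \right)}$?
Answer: $25326$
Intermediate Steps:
$z{\left(j \right)} = -27$
$- 938 z{\left(8 \right)} = \left(-938\right) \left(-27\right) = 25326$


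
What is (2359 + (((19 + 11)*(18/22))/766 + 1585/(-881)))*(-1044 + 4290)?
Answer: 28400003037222/3711653 ≈ 7.6516e+6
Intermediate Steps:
(2359 + (((19 + 11)*(18/22))/766 + 1585/(-881)))*(-1044 + 4290) = (2359 + ((30*(18*(1/22)))*(1/766) + 1585*(-1/881)))*3246 = (2359 + ((30*(9/11))*(1/766) - 1585/881))*3246 = (2359 + ((270/11)*(1/766) - 1585/881))*3246 = (2359 + (135/4213 - 1585/881))*3246 = (2359 - 6558670/3711653)*3246 = (8749230757/3711653)*3246 = 28400003037222/3711653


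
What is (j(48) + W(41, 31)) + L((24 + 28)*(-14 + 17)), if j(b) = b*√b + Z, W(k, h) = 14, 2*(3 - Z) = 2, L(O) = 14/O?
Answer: 1255/78 + 192*√3 ≈ 348.64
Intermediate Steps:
Z = 2 (Z = 3 - ½*2 = 3 - 1 = 2)
j(b) = 2 + b^(3/2) (j(b) = b*√b + 2 = b^(3/2) + 2 = 2 + b^(3/2))
(j(48) + W(41, 31)) + L((24 + 28)*(-14 + 17)) = ((2 + 48^(3/2)) + 14) + 14/(((24 + 28)*(-14 + 17))) = ((2 + 192*√3) + 14) + 14/((52*3)) = (16 + 192*√3) + 14/156 = (16 + 192*√3) + 14*(1/156) = (16 + 192*√3) + 7/78 = 1255/78 + 192*√3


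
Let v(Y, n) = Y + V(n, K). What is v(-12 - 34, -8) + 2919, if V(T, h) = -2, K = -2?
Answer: 2871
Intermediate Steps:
v(Y, n) = -2 + Y (v(Y, n) = Y - 2 = -2 + Y)
v(-12 - 34, -8) + 2919 = (-2 + (-12 - 34)) + 2919 = (-2 - 46) + 2919 = -48 + 2919 = 2871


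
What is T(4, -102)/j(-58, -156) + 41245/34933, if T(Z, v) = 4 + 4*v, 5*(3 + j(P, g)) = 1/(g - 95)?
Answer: 8933529165/65778839 ≈ 135.81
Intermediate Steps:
j(P, g) = -3 + 1/(5*(-95 + g)) (j(P, g) = -3 + 1/(5*(g - 95)) = -3 + 1/(5*(-95 + g)))
T(4, -102)/j(-58, -156) + 41245/34933 = (4 + 4*(-102))/(((1426 - 15*(-156))/(5*(-95 - 156)))) + 41245/34933 = (4 - 408)/(((⅕)*(1426 + 2340)/(-251))) + 41245*(1/34933) = -404/((⅕)*(-1/251)*3766) + 41245/34933 = -404/(-3766/1255) + 41245/34933 = -404*(-1255/3766) + 41245/34933 = 253510/1883 + 41245/34933 = 8933529165/65778839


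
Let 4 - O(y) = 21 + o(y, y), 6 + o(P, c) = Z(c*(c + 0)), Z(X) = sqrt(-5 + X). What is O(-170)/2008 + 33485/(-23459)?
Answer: -67495929/47105672 - sqrt(28895)/2008 ≈ -1.5175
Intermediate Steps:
o(P, c) = -6 + sqrt(-5 + c**2) (o(P, c) = -6 + sqrt(-5 + c*(c + 0)) = -6 + sqrt(-5 + c*c) = -6 + sqrt(-5 + c**2))
O(y) = -11 - sqrt(-5 + y**2) (O(y) = 4 - (21 + (-6 + sqrt(-5 + y**2))) = 4 - (15 + sqrt(-5 + y**2)) = 4 + (-15 - sqrt(-5 + y**2)) = -11 - sqrt(-5 + y**2))
O(-170)/2008 + 33485/(-23459) = (-11 - sqrt(-5 + (-170)**2))/2008 + 33485/(-23459) = (-11 - sqrt(-5 + 28900))*(1/2008) + 33485*(-1/23459) = (-11 - sqrt(28895))*(1/2008) - 33485/23459 = (-11/2008 - sqrt(28895)/2008) - 33485/23459 = -67495929/47105672 - sqrt(28895)/2008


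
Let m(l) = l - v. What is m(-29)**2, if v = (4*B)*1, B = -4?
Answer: 169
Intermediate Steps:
v = -16 (v = (4*(-4))*1 = -16*1 = -16)
m(l) = 16 + l (m(l) = l - 1*(-16) = l + 16 = 16 + l)
m(-29)**2 = (16 - 29)**2 = (-13)**2 = 169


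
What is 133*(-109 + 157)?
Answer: 6384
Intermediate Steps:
133*(-109 + 157) = 133*48 = 6384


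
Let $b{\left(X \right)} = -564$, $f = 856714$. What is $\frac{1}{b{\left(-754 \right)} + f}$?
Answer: $\frac{1}{856150} \approx 1.168 \cdot 10^{-6}$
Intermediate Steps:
$\frac{1}{b{\left(-754 \right)} + f} = \frac{1}{-564 + 856714} = \frac{1}{856150}$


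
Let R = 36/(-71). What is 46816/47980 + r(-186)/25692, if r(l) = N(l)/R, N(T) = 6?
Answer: 1803343363/1849053240 ≈ 0.97528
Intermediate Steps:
R = -36/71 (R = 36*(-1/71) = -36/71 ≈ -0.50704)
r(l) = -71/6 (r(l) = 6/(-36/71) = 6*(-71/36) = -71/6)
46816/47980 + r(-186)/25692 = 46816/47980 - 71/6/25692 = 46816*(1/47980) - 71/6*1/25692 = 11704/11995 - 71/154152 = 1803343363/1849053240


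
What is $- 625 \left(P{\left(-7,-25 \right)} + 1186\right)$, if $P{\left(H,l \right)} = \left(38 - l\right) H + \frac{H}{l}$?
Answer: $-465800$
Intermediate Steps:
$P{\left(H,l \right)} = \frac{H}{l} + H \left(38 - l\right)$ ($P{\left(H,l \right)} = H \left(38 - l\right) + \frac{H}{l} = \frac{H}{l} + H \left(38 - l\right)$)
$- 625 \left(P{\left(-7,-25 \right)} + 1186\right) = - 625 \left(\left(38 \left(-7\right) - \frac{7}{-25} - \left(-7\right) \left(-25\right)\right) + 1186\right) = - 625 \left(\left(-266 - - \frac{7}{25} - 175\right) + 1186\right) = - 625 \left(\left(-266 + \frac{7}{25} - 175\right) + 1186\right) = - 625 \left(- \frac{11018}{25} + 1186\right) = \left(-625\right) \frac{18632}{25} = -465800$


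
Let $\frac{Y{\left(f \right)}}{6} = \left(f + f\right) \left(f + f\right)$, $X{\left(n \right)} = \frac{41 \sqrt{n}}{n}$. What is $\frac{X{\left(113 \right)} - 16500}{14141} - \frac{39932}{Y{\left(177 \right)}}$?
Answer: $- \frac{3242740603}{2658140334} + \frac{41 \sqrt{113}}{1597933} \approx -1.2197$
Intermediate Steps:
$X{\left(n \right)} = \frac{41}{\sqrt{n}}$
$Y{\left(f \right)} = 24 f^{2}$ ($Y{\left(f \right)} = 6 \left(f + f\right) \left(f + f\right) = 6 \cdot 2 f 2 f = 6 \cdot 4 f^{2} = 24 f^{2}$)
$\frac{X{\left(113 \right)} - 16500}{14141} - \frac{39932}{Y{\left(177 \right)}} = \frac{\frac{41}{\sqrt{113}} - 16500}{14141} - \frac{39932}{24 \cdot 177^{2}} = \left(41 \frac{\sqrt{113}}{113} - 16500\right) \frac{1}{14141} - \frac{39932}{24 \cdot 31329} = \left(\frac{41 \sqrt{113}}{113} - 16500\right) \frac{1}{14141} - \frac{39932}{751896} = \left(-16500 + \frac{41 \sqrt{113}}{113}\right) \frac{1}{14141} - \frac{9983}{187974} = \left(- \frac{16500}{14141} + \frac{41 \sqrt{113}}{1597933}\right) - \frac{9983}{187974} = - \frac{3242740603}{2658140334} + \frac{41 \sqrt{113}}{1597933}$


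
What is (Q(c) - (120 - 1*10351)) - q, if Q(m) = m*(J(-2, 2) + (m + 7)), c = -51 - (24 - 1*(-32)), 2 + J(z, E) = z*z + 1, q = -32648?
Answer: 53258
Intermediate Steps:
J(z, E) = -1 + z² (J(z, E) = -2 + (z*z + 1) = -2 + (z² + 1) = -2 + (1 + z²) = -1 + z²)
c = -107 (c = -51 - (24 + 32) = -51 - 1*56 = -51 - 56 = -107)
Q(m) = m*(10 + m) (Q(m) = m*((-1 + (-2)²) + (m + 7)) = m*((-1 + 4) + (7 + m)) = m*(3 + (7 + m)) = m*(10 + m))
(Q(c) - (120 - 1*10351)) - q = (-107*(10 - 107) - (120 - 1*10351)) - 1*(-32648) = (-107*(-97) - (120 - 10351)) + 32648 = (10379 - 1*(-10231)) + 32648 = (10379 + 10231) + 32648 = 20610 + 32648 = 53258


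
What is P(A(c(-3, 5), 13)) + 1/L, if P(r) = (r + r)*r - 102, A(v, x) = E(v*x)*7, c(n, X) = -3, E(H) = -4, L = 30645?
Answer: 44925571/30645 ≈ 1466.0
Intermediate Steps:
A(v, x) = -28 (A(v, x) = -4*7 = -28)
P(r) = -102 + 2*r² (P(r) = (2*r)*r - 102 = 2*r² - 102 = -102 + 2*r²)
P(A(c(-3, 5), 13)) + 1/L = (-102 + 2*(-28)²) + 1/30645 = (-102 + 2*784) + 1/30645 = (-102 + 1568) + 1/30645 = 1466 + 1/30645 = 44925571/30645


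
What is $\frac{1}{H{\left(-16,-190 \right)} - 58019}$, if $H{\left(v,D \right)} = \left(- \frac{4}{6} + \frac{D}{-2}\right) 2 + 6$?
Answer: $- \frac{3}{173473} \approx -1.7294 \cdot 10^{-5}$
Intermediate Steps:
$H{\left(v,D \right)} = \frac{14}{3} - D$ ($H{\left(v,D \right)} = \left(\left(-4\right) \frac{1}{6} + D \left(- \frac{1}{2}\right)\right) 2 + 6 = \left(- \frac{2}{3} - \frac{D}{2}\right) 2 + 6 = \left(- \frac{4}{3} - D\right) + 6 = \frac{14}{3} - D$)
$\frac{1}{H{\left(-16,-190 \right)} - 58019} = \frac{1}{\left(\frac{14}{3} - -190\right) - 58019} = \frac{1}{\left(\frac{14}{3} + 190\right) - 58019} = \frac{1}{\frac{584}{3} - 58019} = \frac{1}{- \frac{173473}{3}} = - \frac{3}{173473}$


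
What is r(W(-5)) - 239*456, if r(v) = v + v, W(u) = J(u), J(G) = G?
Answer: -108994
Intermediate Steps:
W(u) = u
r(v) = 2*v
r(W(-5)) - 239*456 = 2*(-5) - 239*456 = -10 - 108984 = -108994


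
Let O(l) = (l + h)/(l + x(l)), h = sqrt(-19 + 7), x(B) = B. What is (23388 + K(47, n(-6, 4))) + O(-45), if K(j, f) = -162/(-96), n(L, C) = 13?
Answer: 374243/16 - I*sqrt(3)/45 ≈ 23390.0 - 0.03849*I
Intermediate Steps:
h = 2*I*sqrt(3) (h = sqrt(-12) = 2*I*sqrt(3) ≈ 3.4641*I)
K(j, f) = 27/16 (K(j, f) = -162*(-1/96) = 27/16)
O(l) = (l + 2*I*sqrt(3))/(2*l) (O(l) = (l + 2*I*sqrt(3))/(l + l) = (l + 2*I*sqrt(3))/((2*l)) = (l + 2*I*sqrt(3))*(1/(2*l)) = (l + 2*I*sqrt(3))/(2*l))
(23388 + K(47, n(-6, 4))) + O(-45) = (23388 + 27/16) + ((1/2)*(-45) + I*sqrt(3))/(-45) = 374235/16 - (-45/2 + I*sqrt(3))/45 = 374235/16 + (1/2 - I*sqrt(3)/45) = 374243/16 - I*sqrt(3)/45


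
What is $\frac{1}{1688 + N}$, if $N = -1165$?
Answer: $\frac{1}{523} \approx 0.001912$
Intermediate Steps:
$\frac{1}{1688 + N} = \frac{1}{1688 - 1165} = \frac{1}{523}$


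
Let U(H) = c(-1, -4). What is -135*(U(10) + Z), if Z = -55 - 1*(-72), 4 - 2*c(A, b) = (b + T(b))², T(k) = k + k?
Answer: 7155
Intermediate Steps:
T(k) = 2*k
c(A, b) = 2 - 9*b²/2 (c(A, b) = 2 - (b + 2*b)²/2 = 2 - 9*b²/2)
U(H) = -70 (U(H) = 2 - 9/2*(-4)² = 2 - 9/2*16 = 2 - 72 = -70)
Z = 17 (Z = -55 + 72 = 17)
-135*(U(10) + Z) = -135*(-70 + 17) = -135*(-53) = 7155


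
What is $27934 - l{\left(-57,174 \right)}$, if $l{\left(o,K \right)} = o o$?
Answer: $24685$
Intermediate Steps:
$l{\left(o,K \right)} = o^{2}$
$27934 - l{\left(-57,174 \right)} = 27934 - \left(-57\right)^{2} = 27934 - 3249 = 24685$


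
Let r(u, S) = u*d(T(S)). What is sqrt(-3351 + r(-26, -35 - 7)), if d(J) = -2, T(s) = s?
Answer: I*sqrt(3299) ≈ 57.437*I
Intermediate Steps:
r(u, S) = -2*u (r(u, S) = u*(-2) = -2*u)
sqrt(-3351 + r(-26, -35 - 7)) = sqrt(-3351 - 2*(-26)) = sqrt(-3351 + 52) = sqrt(-3299) = I*sqrt(3299)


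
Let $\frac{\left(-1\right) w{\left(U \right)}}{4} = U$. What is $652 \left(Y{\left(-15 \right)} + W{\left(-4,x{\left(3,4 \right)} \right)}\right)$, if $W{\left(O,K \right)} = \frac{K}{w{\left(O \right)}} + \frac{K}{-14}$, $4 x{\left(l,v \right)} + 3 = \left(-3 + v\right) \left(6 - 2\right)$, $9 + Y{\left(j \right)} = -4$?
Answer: $- \frac{949475}{112} \approx -8477.5$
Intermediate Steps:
$Y{\left(j \right)} = -13$ ($Y{\left(j \right)} = -9 - 4 = -13$)
$x{\left(l,v \right)} = - \frac{15}{4} + v$ ($x{\left(l,v \right)} = - \frac{3}{4} + \frac{\left(-3 + v\right) \left(6 - 2\right)}{4} = - \frac{3}{4} + \frac{\left(-3 + v\right) 4}{4} = - \frac{3}{4} + \frac{-12 + 4 v}{4} = - \frac{3}{4} + \left(-3 + v\right) = - \frac{15}{4} + v$)
$w{\left(U \right)} = - 4 U$
$W{\left(O,K \right)} = - \frac{K}{14} - \frac{K}{4 O}$ ($W{\left(O,K \right)} = \frac{K}{\left(-4\right) O} + \frac{K}{-14} = K \left(- \frac{1}{4 O}\right) + K \left(- \frac{1}{14}\right) = - \frac{K}{4 O} - \frac{K}{14} = - \frac{K}{14} - \frac{K}{4 O}$)
$652 \left(Y{\left(-15 \right)} + W{\left(-4,x{\left(3,4 \right)} \right)}\right) = 652 \left(-13 - \left(\frac{- \frac{15}{4} + 4}{14} + \frac{- \frac{15}{4} + 4}{4 \left(-4\right)}\right)\right) = 652 \left(-13 - \left(\frac{1}{56} + \frac{1}{16} \left(- \frac{1}{4}\right)\right)\right) = 652 \left(-13 + \left(- \frac{1}{56} + \frac{1}{64}\right)\right) = 652 \left(-13 - \frac{1}{448}\right) = 652 \left(- \frac{5825}{448}\right) = - \frac{949475}{112}$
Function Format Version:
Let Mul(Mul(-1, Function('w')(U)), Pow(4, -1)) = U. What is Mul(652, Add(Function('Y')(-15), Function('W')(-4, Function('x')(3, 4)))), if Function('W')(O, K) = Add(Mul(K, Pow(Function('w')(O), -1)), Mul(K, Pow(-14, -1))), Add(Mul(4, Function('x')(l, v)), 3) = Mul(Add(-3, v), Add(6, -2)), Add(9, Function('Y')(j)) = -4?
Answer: Rational(-949475, 112) ≈ -8477.5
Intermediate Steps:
Function('Y')(j) = -13 (Function('Y')(j) = Add(-9, -4) = -13)
Function('x')(l, v) = Add(Rational(-15, 4), v) (Function('x')(l, v) = Add(Rational(-3, 4), Mul(Rational(1, 4), Mul(Add(-3, v), Add(6, -2)))) = Add(Rational(-3, 4), Mul(Rational(1, 4), Mul(Add(-3, v), 4))) = Add(Rational(-3, 4), Mul(Rational(1, 4), Add(-12, Mul(4, v)))) = Add(Rational(-3, 4), Add(-3, v)) = Add(Rational(-15, 4), v))
Function('w')(U) = Mul(-4, U)
Function('W')(O, K) = Add(Mul(Rational(-1, 14), K), Mul(Rational(-1, 4), K, Pow(O, -1))) (Function('W')(O, K) = Add(Mul(K, Pow(Mul(-4, O), -1)), Mul(K, Pow(-14, -1))) = Add(Mul(K, Mul(Rational(-1, 4), Pow(O, -1))), Mul(K, Rational(-1, 14))) = Add(Mul(Rational(-1, 4), K, Pow(O, -1)), Mul(Rational(-1, 14), K)) = Add(Mul(Rational(-1, 14), K), Mul(Rational(-1, 4), K, Pow(O, -1))))
Mul(652, Add(Function('Y')(-15), Function('W')(-4, Function('x')(3, 4)))) = Mul(652, Add(-13, Add(Mul(Rational(-1, 14), Add(Rational(-15, 4), 4)), Mul(Rational(-1, 4), Add(Rational(-15, 4), 4), Pow(-4, -1))))) = Mul(652, Add(-13, Add(Mul(Rational(-1, 14), Rational(1, 4)), Mul(Rational(-1, 4), Rational(1, 4), Rational(-1, 4))))) = Mul(652, Add(-13, Add(Rational(-1, 56), Rational(1, 64)))) = Mul(652, Add(-13, Rational(-1, 448))) = Mul(652, Rational(-5825, 448)) = Rational(-949475, 112)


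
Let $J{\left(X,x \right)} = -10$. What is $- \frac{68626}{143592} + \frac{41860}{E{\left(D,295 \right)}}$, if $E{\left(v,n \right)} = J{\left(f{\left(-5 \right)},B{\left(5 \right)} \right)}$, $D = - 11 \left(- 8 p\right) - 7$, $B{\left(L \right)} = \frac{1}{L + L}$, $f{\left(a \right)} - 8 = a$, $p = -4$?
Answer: $- \frac{300572369}{71796} \approx -4186.5$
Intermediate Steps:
$f{\left(a \right)} = 8 + a$
$B{\left(L \right)} = \frac{1}{2 L}$
$D = -359$ ($D = - 11 \left(\left(-8\right) \left(-4\right)\right) - 7 = \left(-11\right) 32 - 7 = -352 - 7 = -359$)
$E{\left(v,n \right)} = -10$
$- \frac{68626}{143592} + \frac{41860}{E{\left(D,295 \right)}} = - \frac{68626}{143592} + \frac{41860}{-10} = \left(-68626\right) \frac{1}{143592} + 41860 \left(- \frac{1}{10}\right) = - \frac{34313}{71796} - 4186 = - \frac{300572369}{71796}$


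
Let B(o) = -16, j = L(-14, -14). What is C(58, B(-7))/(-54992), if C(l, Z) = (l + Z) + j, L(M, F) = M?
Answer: -1/1964 ≈ -0.00050917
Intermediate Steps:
j = -14
C(l, Z) = -14 + Z + l (C(l, Z) = (l + Z) - 14 = (Z + l) - 14 = -14 + Z + l)
C(58, B(-7))/(-54992) = (-14 - 16 + 58)/(-54992) = 28*(-1/54992) = -1/1964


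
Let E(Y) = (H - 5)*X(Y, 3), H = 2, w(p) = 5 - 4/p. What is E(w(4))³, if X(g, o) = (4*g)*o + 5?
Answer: -4019679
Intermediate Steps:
X(g, o) = 5 + 4*g*o (X(g, o) = 4*g*o + 5 = 5 + 4*g*o)
E(Y) = -15 - 36*Y (E(Y) = (2 - 5)*(5 + 4*Y*3) = -3*(5 + 12*Y) = -15 - 36*Y)
E(w(4))³ = (-15 - 36*(5 - 4/4))³ = (-15 - 36*(5 - 4*¼))³ = (-15 - 36*(5 - 1))³ = (-15 - 36*4)³ = (-15 - 144)³ = (-159)³ = -4019679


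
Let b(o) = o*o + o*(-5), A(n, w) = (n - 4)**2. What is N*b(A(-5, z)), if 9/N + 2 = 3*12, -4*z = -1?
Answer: 27702/17 ≈ 1629.5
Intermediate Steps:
z = 1/4 (z = -1/4*(-1) = 1/4 ≈ 0.25000)
N = 9/34 (N = 9/(-2 + 3*12) = 9/(-2 + 36) = 9/34 ≈ 0.26471)
A(n, w) = (-4 + n)**2
b(o) = o**2 - 5*o
N*b(A(-5, z)) = 9*((-4 - 5)**2*(-5 + (-4 - 5)**2))/34 = 9*((-9)**2*(-5 + (-9)**2))/34 = 9*(81*(-5 + 81))/34 = 9*(81*76)/34 = (9/34)*6156 = 27702/17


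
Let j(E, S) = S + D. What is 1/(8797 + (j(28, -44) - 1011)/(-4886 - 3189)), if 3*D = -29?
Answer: 24225/213110519 ≈ 0.00011367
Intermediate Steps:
D = -29/3 (D = (⅓)*(-29) = -29/3 ≈ -9.6667)
j(E, S) = -29/3 + S (j(E, S) = S - 29/3 = -29/3 + S)
1/(8797 + (j(28, -44) - 1011)/(-4886 - 3189)) = 1/(8797 + ((-29/3 - 44) - 1011)/(-4886 - 3189)) = 1/(8797 + (-161/3 - 1011)/(-8075)) = 1/(8797 - 3194/3*(-1/8075)) = 1/(8797 + 3194/24225) = 1/(213110519/24225) = 24225/213110519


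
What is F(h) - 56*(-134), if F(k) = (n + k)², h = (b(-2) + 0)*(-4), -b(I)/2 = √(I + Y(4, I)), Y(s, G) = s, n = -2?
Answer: 7636 - 32*√2 ≈ 7590.7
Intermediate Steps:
b(I) = -2*√(4 + I) (b(I) = -2*√(I + 4) = -2*√(4 + I))
h = 8*√2 (h = (-2*√(4 - 2) + 0)*(-4) = (-2*√2 + 0)*(-4) = -2*√2*(-4) = 8*√2 ≈ 11.314)
F(k) = (-2 + k)²
F(h) - 56*(-134) = (-2 + 8*√2)² - 56*(-134) = (-2 + 8*√2)² + 7504 = 7504 + (-2 + 8*√2)²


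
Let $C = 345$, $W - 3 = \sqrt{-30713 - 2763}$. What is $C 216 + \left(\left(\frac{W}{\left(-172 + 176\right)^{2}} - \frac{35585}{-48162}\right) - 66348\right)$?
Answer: $\frac{3148995835}{385296} + \frac{i \sqrt{8369}}{8} \approx 8172.9 + 11.435 i$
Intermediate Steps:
$W = 3 + 2 i \sqrt{8369}$ ($W = 3 + \sqrt{-30713 - 2763} = 3 + \sqrt{-33476} = 3 + 2 i \sqrt{8369} \approx 3.0 + 182.96 i$)
$C 216 + \left(\left(\frac{W}{\left(-172 + 176\right)^{2}} - \frac{35585}{-48162}\right) - 66348\right) = 345 \cdot 216 + \left(\left(\frac{3 + 2 i \sqrt{8369}}{\left(-172 + 176\right)^{2}} - \frac{35585}{-48162}\right) - 66348\right) = 74520 - \left(\frac{3195416791}{48162} - \frac{3 + 2 i \sqrt{8369}}{4^{2}}\right) = 74520 - \left(\frac{3195416791}{48162} - \frac{3 + 2 i \sqrt{8369}}{16}\right) = 74520 - \left(\frac{3195416791}{48162} - \left(3 + 2 i \sqrt{8369}\right) \frac{1}{16}\right) = 74520 - \left(\frac{25563262085}{385296} - \frac{i \sqrt{8369}}{8}\right) = \frac{3148995835}{385296} + \frac{i \sqrt{8369}}{8}$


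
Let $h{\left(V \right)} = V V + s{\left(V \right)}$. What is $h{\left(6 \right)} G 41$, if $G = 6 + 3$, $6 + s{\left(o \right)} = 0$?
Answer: $11070$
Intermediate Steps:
$s{\left(o \right)} = -6$ ($s{\left(o \right)} = -6 + 0 = -6$)
$G = 9$
$h{\left(V \right)} = -6 + V^{2}$ ($h{\left(V \right)} = V V - 6 = V^{2} - 6 = -6 + V^{2}$)
$h{\left(6 \right)} G 41 = \left(-6 + 6^{2}\right) 9 \cdot 41 = \left(-6 + 36\right) 9 \cdot 41 = 30 \cdot 9 \cdot 41 = 270 \cdot 41 = 11070$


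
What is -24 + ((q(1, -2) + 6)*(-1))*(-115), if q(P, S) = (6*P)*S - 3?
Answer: -1059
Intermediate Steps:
q(P, S) = -3 + 6*P*S (q(P, S) = 6*P*S - 3 = -3 + 6*P*S)
-24 + ((q(1, -2) + 6)*(-1))*(-115) = -24 + (((-3 + 6*1*(-2)) + 6)*(-1))*(-115) = -24 + (((-3 - 12) + 6)*(-1))*(-115) = -24 + ((-15 + 6)*(-1))*(-115) = -24 - 9*(-1)*(-115) = -24 + 9*(-115) = -24 - 1035 = -1059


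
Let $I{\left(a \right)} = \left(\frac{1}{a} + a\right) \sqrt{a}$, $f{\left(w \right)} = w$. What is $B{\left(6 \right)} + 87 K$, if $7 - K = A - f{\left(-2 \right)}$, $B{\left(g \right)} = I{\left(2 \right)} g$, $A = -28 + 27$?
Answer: $522 + 15 \sqrt{2} \approx 543.21$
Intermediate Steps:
$I{\left(a \right)} = \sqrt{a} \left(a + \frac{1}{a}\right)$ ($I{\left(a \right)} = \left(a + \frac{1}{a}\right) \sqrt{a} = \sqrt{a} \left(a + \frac{1}{a}\right)$)
$A = -1$
$B{\left(g \right)} = \frac{5 g \sqrt{2}}{2}$ ($B{\left(g \right)} = \frac{1 + 2^{2}}{\sqrt{2}} g = \frac{\sqrt{2}}{2} \left(1 + 4\right) g = \frac{\sqrt{2}}{2} \cdot 5 g = \frac{5 \sqrt{2}}{2} g = \frac{5 g \sqrt{2}}{2}$)
$K = 6$ ($K = 7 - \left(-1 - -2\right) = 7 - \left(-1 + 2\right) = 7 - 1 = 6$)
$B{\left(6 \right)} + 87 K = \frac{5}{2} \cdot 6 \sqrt{2} + 87 \cdot 6 = 15 \sqrt{2} + 522 = 522 + 15 \sqrt{2}$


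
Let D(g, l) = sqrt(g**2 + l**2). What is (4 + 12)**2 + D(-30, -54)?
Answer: 256 + 6*sqrt(106) ≈ 317.77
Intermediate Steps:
(4 + 12)**2 + D(-30, -54) = (4 + 12)**2 + sqrt((-30)**2 + (-54)**2) = 16**2 + sqrt(900 + 2916) = 256 + sqrt(3816) = 256 + 6*sqrt(106)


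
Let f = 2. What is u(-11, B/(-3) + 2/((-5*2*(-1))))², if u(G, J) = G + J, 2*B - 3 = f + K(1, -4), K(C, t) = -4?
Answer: 108241/900 ≈ 120.27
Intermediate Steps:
B = ½ (B = 3/2 + (2 - 4)/2 = 3/2 + (½)*(-2) = 3/2 - 1 = ½ ≈ 0.50000)
u(-11, B/(-3) + 2/((-5*2*(-1))))² = (-11 + ((½)/(-3) + 2/((-5*2*(-1)))))² = (-11 + ((½)*(-⅓) + 2/((-10*(-1)))))² = (-11 + (-⅙ + 2/10))² = (-11 + (-⅙ + 2*(⅒)))² = (-11 + (-⅙ + ⅕))² = (-11 + 1/30)² = (-329/30)² = 108241/900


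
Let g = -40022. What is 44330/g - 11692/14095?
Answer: -546384287/282055045 ≈ -1.9372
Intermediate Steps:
44330/g - 11692/14095 = 44330/(-40022) - 11692/14095 = 44330*(-1/40022) - 11692*1/14095 = -22165/20011 - 11692/14095 = -546384287/282055045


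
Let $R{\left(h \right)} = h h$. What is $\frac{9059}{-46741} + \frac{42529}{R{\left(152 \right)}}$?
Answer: $\frac{1778548853}{1079904064} \approx 1.6469$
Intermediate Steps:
$R{\left(h \right)} = h^{2}$
$\frac{9059}{-46741} + \frac{42529}{R{\left(152 \right)}} = \frac{9059}{-46741} + \frac{42529}{152^{2}} = 9059 \left(- \frac{1}{46741}\right) + \frac{42529}{23104} = - \frac{9059}{46741} + 42529 \cdot \frac{1}{23104} = - \frac{9059}{46741} + \frac{42529}{23104} = \frac{1778548853}{1079904064}$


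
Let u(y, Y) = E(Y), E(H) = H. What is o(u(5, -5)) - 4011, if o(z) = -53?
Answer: -4064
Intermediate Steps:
u(y, Y) = Y
o(u(5, -5)) - 4011 = -53 - 4011 = -4064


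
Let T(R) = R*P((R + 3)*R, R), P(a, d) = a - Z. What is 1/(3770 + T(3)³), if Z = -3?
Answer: 1/253817 ≈ 3.9398e-6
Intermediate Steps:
P(a, d) = 3 + a (P(a, d) = a - 1*(-3) = a + 3 = 3 + a)
T(R) = R*(3 + R*(3 + R)) (T(R) = R*(3 + (R + 3)*R) = R*(3 + (3 + R)*R) = R*(3 + R*(3 + R)))
1/(3770 + T(3)³) = 1/(3770 + (3*(3 + 3*(3 + 3)))³) = 1/(3770 + (3*(3 + 3*6))³) = 1/(3770 + (3*(3 + 18))³) = 1/(3770 + (3*21)³) = 1/(3770 + 63³) = 1/(3770 + 250047) = 1/253817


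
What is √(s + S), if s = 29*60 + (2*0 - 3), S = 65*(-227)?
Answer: I*√13018 ≈ 114.1*I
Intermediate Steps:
S = -14755
s = 1737 (s = 1740 + (0 - 3) = 1740 - 3 = 1737)
√(s + S) = √(1737 - 14755) = √(-13018) = I*√13018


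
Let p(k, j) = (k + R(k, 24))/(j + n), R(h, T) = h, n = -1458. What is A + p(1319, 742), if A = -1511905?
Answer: -541263309/358 ≈ -1.5119e+6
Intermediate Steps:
p(k, j) = 2*k/(-1458 + j) (p(k, j) = (k + k)/(j - 1458) = (2*k)/(-1458 + j) = 2*k/(-1458 + j))
A + p(1319, 742) = -1511905 + 2*1319/(-1458 + 742) = -1511905 + 2*1319/(-716) = -1511905 + 2*1319*(-1/716) = -1511905 - 1319/358 = -541263309/358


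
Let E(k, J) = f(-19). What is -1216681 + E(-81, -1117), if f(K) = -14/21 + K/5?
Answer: -18250282/15 ≈ -1.2167e+6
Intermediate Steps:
f(K) = -2/3 + K/5 (f(K) = -14*1/21 + K*(1/5) = -2/3 + K/5)
E(k, J) = -67/15 (E(k, J) = -2/3 + (1/5)*(-19) = -2/3 - 19/5 = -67/15)
-1216681 + E(-81, -1117) = -1216681 - 67/15 = -18250282/15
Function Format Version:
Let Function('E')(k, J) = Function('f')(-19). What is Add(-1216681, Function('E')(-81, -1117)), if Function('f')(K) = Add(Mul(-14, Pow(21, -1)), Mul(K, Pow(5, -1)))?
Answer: Rational(-18250282, 15) ≈ -1.2167e+6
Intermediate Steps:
Function('f')(K) = Add(Rational(-2, 3), Mul(Rational(1, 5), K)) (Function('f')(K) = Add(Mul(-14, Rational(1, 21)), Mul(K, Rational(1, 5))) = Add(Rational(-2, 3), Mul(Rational(1, 5), K)))
Function('E')(k, J) = Rational(-67, 15) (Function('E')(k, J) = Add(Rational(-2, 3), Mul(Rational(1, 5), -19)) = Add(Rational(-2, 3), Rational(-19, 5)) = Rational(-67, 15))
Add(-1216681, Function('E')(-81, -1117)) = Add(-1216681, Rational(-67, 15)) = Rational(-18250282, 15)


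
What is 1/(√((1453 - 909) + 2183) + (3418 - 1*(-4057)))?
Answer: 7475/55872898 - 3*√303/55872898 ≈ 0.00013285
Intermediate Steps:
1/(√((1453 - 909) + 2183) + (3418 - 1*(-4057))) = 1/(√(544 + 2183) + (3418 + 4057)) = 1/(√2727 + 7475) = 1/(3*√303 + 7475) = 1/(7475 + 3*√303)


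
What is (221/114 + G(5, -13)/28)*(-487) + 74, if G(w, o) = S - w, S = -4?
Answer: -1138843/1596 ≈ -713.56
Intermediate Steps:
G(w, o) = -4 - w
(221/114 + G(5, -13)/28)*(-487) + 74 = (221/114 + (-4 - 1*5)/28)*(-487) + 74 = (221*(1/114) + (-4 - 5)*(1/28))*(-487) + 74 = (221/114 - 9*1/28)*(-487) + 74 = (221/114 - 9/28)*(-487) + 74 = (2581/1596)*(-487) + 74 = -1256947/1596 + 74 = -1138843/1596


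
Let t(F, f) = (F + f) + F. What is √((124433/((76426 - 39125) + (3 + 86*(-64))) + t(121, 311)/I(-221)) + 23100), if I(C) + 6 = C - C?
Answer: √25855998166/1060 ≈ 151.70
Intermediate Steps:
I(C) = -6 (I(C) = -6 + (C - C) = -6 + 0 = -6)
t(F, f) = f + 2*F
√((124433/((76426 - 39125) + (3 + 86*(-64))) + t(121, 311)/I(-221)) + 23100) = √((124433/((76426 - 39125) + (3 + 86*(-64))) + (311 + 2*121)/(-6)) + 23100) = √((124433/(37301 + (3 - 5504)) + (311 + 242)*(-⅙)) + 23100) = √((124433/(37301 - 5501) + 553*(-⅙)) + 23100) = √((124433/31800 - 553/6) + 23100) = √(-935489/10600 + 23100) = √(243924511/10600) = √25855998166/1060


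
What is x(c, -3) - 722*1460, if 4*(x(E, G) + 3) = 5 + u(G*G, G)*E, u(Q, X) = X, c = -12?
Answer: -4216451/4 ≈ -1.0541e+6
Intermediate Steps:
x(E, G) = -7/4 + E*G/4 (x(E, G) = -3 + (5 + G*E)/4 = -3 + (5 + E*G)/4 = -3 + (5/4 + E*G/4) = -7/4 + E*G/4)
x(c, -3) - 722*1460 = (-7/4 + (¼)*(-12)*(-3)) - 722*1460 = (-7/4 + 9) - 1054120 = 29/4 - 1054120 = -4216451/4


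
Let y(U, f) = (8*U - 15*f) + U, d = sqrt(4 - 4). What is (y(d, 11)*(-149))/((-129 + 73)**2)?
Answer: 24585/3136 ≈ 7.8396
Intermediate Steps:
d = 0 (d = sqrt(0) = 0)
y(U, f) = -15*f + 9*U (y(U, f) = (-15*f + 8*U) + U = -15*f + 9*U)
(y(d, 11)*(-149))/((-129 + 73)**2) = ((-15*11 + 9*0)*(-149))/((-129 + 73)**2) = ((-165 + 0)*(-149))/((-56)**2) = -165*(-149)/3136 = 24585*(1/3136) = 24585/3136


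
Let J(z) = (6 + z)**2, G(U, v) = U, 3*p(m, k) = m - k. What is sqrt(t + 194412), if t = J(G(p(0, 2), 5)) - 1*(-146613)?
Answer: sqrt(3069481)/3 ≈ 584.00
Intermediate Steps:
p(m, k) = -k/3 + m/3 (p(m, k) = (m - k)/3 = -k/3 + m/3)
t = 1319773/9 (t = (6 + (-1/3*2 + (1/3)*0))**2 - 1*(-146613) = (6 + (-2/3 + 0))**2 + 146613 = (6 - 2/3)**2 + 146613 = (16/3)**2 + 146613 = 256/9 + 146613 = 1319773/9 ≈ 1.4664e+5)
sqrt(t + 194412) = sqrt(1319773/9 + 194412) = sqrt(3069481/9) = sqrt(3069481)/3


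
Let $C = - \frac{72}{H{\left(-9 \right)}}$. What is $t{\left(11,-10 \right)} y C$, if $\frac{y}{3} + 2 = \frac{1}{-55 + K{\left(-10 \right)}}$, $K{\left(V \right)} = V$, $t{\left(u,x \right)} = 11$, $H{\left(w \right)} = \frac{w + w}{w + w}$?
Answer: $\frac{311256}{65} \approx 4788.6$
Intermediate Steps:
$H{\left(w \right)} = 1$ ($H{\left(w \right)} = \frac{2 w}{2 w} = 2 w \frac{1}{2 w} = 1$)
$y = - \frac{393}{65}$ ($y = -6 + \frac{3}{-55 - 10} = -6 + \frac{3}{-65} = -6 + 3 \left(- \frac{1}{65}\right) = -6 - \frac{3}{65} = - \frac{393}{65} \approx -6.0462$)
$C = -72$ ($C = - \frac{72}{1} = \left(-72\right) 1 = -72$)
$t{\left(11,-10 \right)} y C = 11 \left(- \frac{393}{65}\right) \left(-72\right) = \left(- \frac{4323}{65}\right) \left(-72\right) = \frac{311256}{65}$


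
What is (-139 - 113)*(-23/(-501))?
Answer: -1932/167 ≈ -11.569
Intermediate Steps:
(-139 - 113)*(-23/(-501)) = -(-5796)*(-1)/501 = -252*23/501 = -1932/167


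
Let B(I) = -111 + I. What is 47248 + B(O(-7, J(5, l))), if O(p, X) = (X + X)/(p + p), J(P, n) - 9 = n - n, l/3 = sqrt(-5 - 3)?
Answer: 329950/7 ≈ 47136.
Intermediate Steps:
l = 6*I*sqrt(2) (l = 3*sqrt(-5 - 3) = 3*sqrt(-8) = 3*(2*I*sqrt(2)) = 6*I*sqrt(2) ≈ 8.4853*I)
J(P, n) = 9 (J(P, n) = 9 + (n - n) = 9 + 0 = 9)
O(p, X) = X/p (O(p, X) = (2*X)/((2*p)) = (2*X)*(1/(2*p)) = X/p)
47248 + B(O(-7, J(5, l))) = 47248 + (-111 + 9/(-7)) = 47248 + (-111 + 9*(-1/7)) = 47248 + (-111 - 9/7) = 47248 - 786/7 = 329950/7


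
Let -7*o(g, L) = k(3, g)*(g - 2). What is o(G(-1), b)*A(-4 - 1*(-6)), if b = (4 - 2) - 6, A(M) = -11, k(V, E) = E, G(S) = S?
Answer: 33/7 ≈ 4.7143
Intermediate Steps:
b = -4 (b = 2 - 6 = -4)
o(g, L) = -g*(-2 + g)/7 (o(g, L) = -g*(g - 2)/7 = -g*(-2 + g)/7)
o(G(-1), b)*A(-4 - 1*(-6)) = ((⅐)*(-1)*(2 - 1*(-1)))*(-11) = ((⅐)*(-1)*(2 + 1))*(-11) = ((⅐)*(-1)*3)*(-11) = -3/7*(-11) = 33/7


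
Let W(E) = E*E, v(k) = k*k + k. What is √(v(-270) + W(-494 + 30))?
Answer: √287926 ≈ 536.59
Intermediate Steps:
v(k) = k + k² (v(k) = k² + k = k + k²)
W(E) = E²
√(v(-270) + W(-494 + 30)) = √(-270*(1 - 270) + (-494 + 30)²) = √(-270*(-269) + (-464)²) = √(72630 + 215296) = √287926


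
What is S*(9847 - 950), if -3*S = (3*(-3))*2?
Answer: 53382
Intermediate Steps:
S = 6 (S = -3*(-3)*2/3 = -(-3)*2 = -⅓*(-18) = 6)
S*(9847 - 950) = 6*(9847 - 950) = 6*8897 = 53382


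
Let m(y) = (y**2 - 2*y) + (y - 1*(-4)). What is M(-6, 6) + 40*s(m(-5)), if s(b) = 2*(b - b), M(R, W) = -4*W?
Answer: -24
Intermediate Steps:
m(y) = 4 + y**2 - y (m(y) = (y**2 - 2*y) + (y + 4) = (y**2 - 2*y) + (4 + y) = 4 + y**2 - y)
s(b) = 0 (s(b) = 2*0 = 0)
M(-6, 6) + 40*s(m(-5)) = -4*6 + 40*0 = -24 + 0 = -24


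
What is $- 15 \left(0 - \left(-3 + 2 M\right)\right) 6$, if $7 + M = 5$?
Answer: $-630$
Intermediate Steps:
$M = -2$ ($M = -7 + 5 = -2$)
$- 15 \left(0 - \left(-3 + 2 M\right)\right) 6 = - 15 \left(0 + \left(3 - -4\right)\right) 6 = - 15 \left(0 + \left(3 + 4\right)\right) 6 = - 15 \left(0 + 7\right) 6 = - 15 \cdot 7 \cdot 6 = \left(-15\right) 42 = -630$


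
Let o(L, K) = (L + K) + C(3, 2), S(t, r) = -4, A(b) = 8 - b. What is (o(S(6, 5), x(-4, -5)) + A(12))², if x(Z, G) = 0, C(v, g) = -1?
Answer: 81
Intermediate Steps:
o(L, K) = -1 + K + L (o(L, K) = (L + K) - 1 = (K + L) - 1 = -1 + K + L)
(o(S(6, 5), x(-4, -5)) + A(12))² = ((-1 + 0 - 4) + (8 - 1*12))² = (-5 + (8 - 12))² = (-5 - 4)² = (-9)² = 81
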